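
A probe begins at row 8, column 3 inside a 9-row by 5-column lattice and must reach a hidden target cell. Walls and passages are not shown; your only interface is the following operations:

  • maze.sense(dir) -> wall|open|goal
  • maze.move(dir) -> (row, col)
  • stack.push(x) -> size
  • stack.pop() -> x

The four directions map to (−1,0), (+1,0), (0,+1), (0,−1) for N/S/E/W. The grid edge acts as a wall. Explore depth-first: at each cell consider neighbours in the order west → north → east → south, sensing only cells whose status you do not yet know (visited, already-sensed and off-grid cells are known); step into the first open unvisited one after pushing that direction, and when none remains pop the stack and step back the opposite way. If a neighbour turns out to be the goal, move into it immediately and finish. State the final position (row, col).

;; 1. maze.sense(dir='west') ~> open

;; 2. stack.push(x='west') ~> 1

;; 3. maze.move(dir='west') ~> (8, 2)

;; 4. maze.sense(dir='west') ~> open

;; 5. stack.push(x='west') ~> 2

;; 6. maze.move(dir='west') ~> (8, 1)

;; 7. maze.sense(dir='west') ~> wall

;; 8. maze.sense(dir='north') ~> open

;; 9. stack.push(x='north') ~> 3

;; 10. maze.move(dir='north') ~> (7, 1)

;; 11. maze.sense(dir='west') ~> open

;; 12. stack.push(x='west') ~> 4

;; 13. maze.move(dir='west') ~> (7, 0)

;; 14. maze.sense(dir='north') ~> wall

;; 15. stack.pop() ~> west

;; 16. maze.move(dir='east') ~> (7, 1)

;; 17. maze.sense(dir='north') ~> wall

;; 18. maze.sense(dir='east') ~> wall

;; 19. stack.pop() ~> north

;; 20. maze.move(dir='south') ~> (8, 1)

;; 21. stack.pop() ~> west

;; 22. maze.move(dir='east') ~> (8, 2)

;; 23. stack.pop() ~> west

;; 24. maze.move(dir='east') ~> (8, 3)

;; 25. maze.sense(dir='north') ~> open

;; 26. stack.push(x='north') ~> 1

;; 27. maze.move(dir='north') ~> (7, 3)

;; 28. maze.sense(dir='north') ~> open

;; 29. stack.push(x='north') ~> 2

;; 30. maze.move(dir='north') ~> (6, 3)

;; 31. maze.sense(dir='west') ~> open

;; 32. stack.push(x='west') ~> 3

;; 33. maze.move(dir='west') ~> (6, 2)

;; 34. maze.sense(dir='north') ~> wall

;; 35. stack.pop() ~> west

;; 36. maze.move(dir='east') ~> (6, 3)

;; 37. maze.sense(dir='north') ~> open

;; 38. stack.push(x='north') ~> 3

;; 39. maze.move(dir='north') ~> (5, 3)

;; 40. maze.sense(dir='north') ~> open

;; 41. stack.push(x='north') ~> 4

;; 42. maze.move(dir='north') ~> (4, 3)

;; 43. maze.sense(dir='west') ~> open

;; 44. stack.push(x='west') ~> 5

;; 45. maze.move(dir='west') ~> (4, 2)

;; 46. maze.sense(dir='west') ~> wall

;; 47. maze.sense(dir='north') ~> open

;; 48. stack.push(x='north') ~> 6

;; 49. maze.move(dir='north') ~> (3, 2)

;; 50. maze.sense(dir='west') ~> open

;; 51. stack.push(x='west') ~> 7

;; 52. maze.move(dir='west') ~> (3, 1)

;; 53. maze.sense(dir='west') ~> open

;; 54. stack.push(x='west') ~> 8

;; 55. maze.move(dir='west') ~> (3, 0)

;; 56. maze.sense(dir='north') ~> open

;; 57. stack.push(x='north') ~> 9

;; 58. maze.move(dir='north') ~> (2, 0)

;; 59. maze.sense(dir='north') ~> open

;; 60. stack.push(x='north') ~> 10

;; 61. maze.move(dir='north') ~> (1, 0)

;; 62. maze.sense(dir='north') ~> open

;; 63. stack.push(x='north') ~> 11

;; 64. maze.move(dir='north') ~> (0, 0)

;; 65. maze.sense(dir='east') ~> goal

;; 66. maze.move(dir='east') ~> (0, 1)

Answer: (0, 1)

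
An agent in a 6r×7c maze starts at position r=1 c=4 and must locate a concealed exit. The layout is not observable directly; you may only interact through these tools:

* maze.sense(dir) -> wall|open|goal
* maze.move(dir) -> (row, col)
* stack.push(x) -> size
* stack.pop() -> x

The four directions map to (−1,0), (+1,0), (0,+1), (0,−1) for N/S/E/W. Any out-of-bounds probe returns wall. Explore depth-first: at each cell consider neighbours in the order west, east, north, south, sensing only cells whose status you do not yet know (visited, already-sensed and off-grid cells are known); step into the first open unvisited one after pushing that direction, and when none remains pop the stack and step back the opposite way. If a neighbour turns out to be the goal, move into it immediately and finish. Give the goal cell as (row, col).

-- sense(dir: west) -> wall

-- sense(dir: east) -> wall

-- sense(dir: north) -> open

-- push(x: north) -> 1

-- move(dir: north) -> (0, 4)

-- sense(dir: west) -> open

-- push(x: west) -> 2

-- move(dir: west) -> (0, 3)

-- sense(dir: west) -> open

-- push(x: west) -> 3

-- move(dir: west) -> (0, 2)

-- sense(dir: west) -> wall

-- sense(dir: south) -> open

-- push(x: south) -> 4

-- move(dir: south) -> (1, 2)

-- sense(dir: west) -> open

-- push(x: west) -> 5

-- move(dir: west) -> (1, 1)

-- sense(dir: west) -> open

-- push(x: west) -> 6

-- move(dir: west) -> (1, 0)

-- sense(dir: north) -> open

-- push(x: north) -> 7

-- move(dir: north) -> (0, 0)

-- pop() -> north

-- move(dir: south) -> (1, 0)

-- sense(dir: south) -> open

-- push(x: south) -> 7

-- move(dir: south) -> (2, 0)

-- sense(dir: east) -> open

-- push(x: east) -> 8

-- move(dir: east) -> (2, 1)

-- sense(dir: east) -> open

-- push(x: east) -> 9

-- move(dir: east) -> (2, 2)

-- sense(dir: east) -> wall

-- sense(dir: south) -> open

-- push(x: south) -> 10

-- move(dir: south) -> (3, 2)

-- sense(dir: west) -> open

-- push(x: west) -> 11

-- move(dir: west) -> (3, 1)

-- sense(dir: west) -> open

-- push(x: west) -> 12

-- move(dir: west) -> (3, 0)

-- sense(dir: south) -> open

-- push(x: south) -> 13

-- move(dir: south) -> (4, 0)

-- sense(dir: east) -> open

-- push(x: east) -> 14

-- move(dir: east) -> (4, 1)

-- sense(dir: east) -> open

-- push(x: east) -> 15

-- move(dir: east) -> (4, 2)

-- sense(dir: east) -> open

-- push(x: east) -> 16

-- move(dir: east) -> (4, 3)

-- sense(dir: east) -> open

-- push(x: east) -> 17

-- move(dir: east) -> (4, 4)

-- sense(dir: east) -> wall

-- sense(dir: north) -> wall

-- sense(dir: south) -> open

-- push(x: south) -> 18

-- move(dir: south) -> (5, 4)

-- sense(dir: west) -> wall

-- sense(dir: east) -> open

-- push(x: east) -> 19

-- move(dir: east) -> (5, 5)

-- sense(dir: east) -> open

-- push(x: east) -> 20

-- move(dir: east) -> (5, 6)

-- sense(dir: north) -> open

-- push(x: north) -> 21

-- move(dir: north) -> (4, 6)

-- sense(dir: north) -> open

-- push(x: north) -> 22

-- move(dir: north) -> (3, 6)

-- sense(dir: west) -> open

-- push(x: west) -> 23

-- move(dir: west) -> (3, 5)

-- sense(dir: north) -> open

-- push(x: north) -> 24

-- move(dir: north) -> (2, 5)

-- sense(dir: west) -> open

-- push(x: west) -> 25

-- move(dir: west) -> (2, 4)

-- pop() -> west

-- move(dir: east) -> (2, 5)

-- sense(dir: east) -> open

-- push(x: east) -> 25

-- move(dir: east) -> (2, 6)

-- sense(dir: north) -> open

-- push(x: north) -> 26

-- move(dir: north) -> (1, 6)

-- sense(dir: north) -> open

-- push(x: north) -> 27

-- move(dir: north) -> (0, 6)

-- sense(dir: west) -> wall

-- pop() -> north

-- move(dir: south) -> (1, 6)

-- pop() -> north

-- move(dir: south) -> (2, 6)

-- pop() -> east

-- move(dir: west) -> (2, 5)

-- pop() -> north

-- move(dir: south) -> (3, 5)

-- pop() -> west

-- move(dir: east) -> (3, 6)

-- pop() -> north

-- move(dir: south) -> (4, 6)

-- pop() -> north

-- move(dir: south) -> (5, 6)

-- pop() -> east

-- move(dir: west) -> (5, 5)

-- pop() -> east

-- move(dir: west) -> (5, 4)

-- pop() -> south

-- move(dir: north) -> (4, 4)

-- pop() -> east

-- move(dir: west) -> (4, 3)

-- sense(dir: north) -> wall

-- pop() -> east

-- move(dir: west) -> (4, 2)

-- sense(dir: south) -> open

-- push(x: south) -> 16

-- move(dir: south) -> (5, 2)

-- sense(dir: west) -> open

-- push(x: west) -> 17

-- move(dir: west) -> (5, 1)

-- sense(dir: west) -> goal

-- move(dir: west) -> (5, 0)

Answer: (5, 0)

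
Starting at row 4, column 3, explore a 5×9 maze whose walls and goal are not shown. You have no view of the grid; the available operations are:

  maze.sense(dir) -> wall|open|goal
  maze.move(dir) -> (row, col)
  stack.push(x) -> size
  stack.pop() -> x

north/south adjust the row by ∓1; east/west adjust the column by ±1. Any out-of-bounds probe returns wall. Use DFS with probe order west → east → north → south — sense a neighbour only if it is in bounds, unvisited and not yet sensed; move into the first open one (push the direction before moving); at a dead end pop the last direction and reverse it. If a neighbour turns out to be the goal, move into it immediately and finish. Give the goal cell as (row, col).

;; maze.sense(dir=west) == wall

;; maze.sense(dir=east) == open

;; stack.push(x=east) == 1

;; maze.move(dir=east) == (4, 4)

;; maze.sense(dir=east) == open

;; stack.push(x=east) == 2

;; maze.move(dir=east) == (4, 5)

;; maze.sense(dir=east) == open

;; stack.push(x=east) == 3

;; maze.move(dir=east) == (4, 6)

;; maze.sense(dir=east) == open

;; stack.push(x=east) == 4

;; maze.move(dir=east) == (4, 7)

;; maze.sense(dir=east) == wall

;; maze.sense(dir=north) == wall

;; stack.pop() == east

;; maze.move(dir=west) == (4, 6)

;; maze.sense(dir=north) == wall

;; stack.pop() == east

;; maze.move(dir=west) == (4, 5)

;; maze.sense(dir=north) == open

;; stack.push(x=north) == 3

;; maze.move(dir=north) == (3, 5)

;; maze.sense(dir=west) == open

;; stack.push(x=west) == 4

;; maze.move(dir=west) == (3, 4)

;; maze.sense(dir=west) == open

;; stack.push(x=west) == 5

;; maze.move(dir=west) == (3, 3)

;; maze.sense(dir=west) == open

;; stack.push(x=west) == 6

;; maze.move(dir=west) == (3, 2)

;; maze.sense(dir=west) == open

;; stack.push(x=west) == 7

;; maze.move(dir=west) == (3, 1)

;; maze.sense(dir=west) == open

;; stack.push(x=west) == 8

;; maze.move(dir=west) == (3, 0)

;; maze.sense(dir=north) == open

;; stack.push(x=north) == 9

;; maze.move(dir=north) == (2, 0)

;; maze.sense(dir=east) == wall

;; maze.sense(dir=north) == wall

;; stack.pop() == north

;; maze.move(dir=south) == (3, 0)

;; maze.sense(dir=south) == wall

;; stack.pop() == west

;; maze.move(dir=east) == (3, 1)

;; maze.sense(dir=south) == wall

;; stack.pop() == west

;; maze.move(dir=east) == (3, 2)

;; maze.sense(dir=north) == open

;; stack.push(x=north) == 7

;; maze.move(dir=north) == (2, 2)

;; maze.sense(dir=east) == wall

;; maze.sense(dir=north) == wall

;; stack.pop() == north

;; maze.move(dir=south) == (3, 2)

;; stack.pop() == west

;; maze.move(dir=east) == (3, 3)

;; stack.pop() == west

;; maze.move(dir=east) == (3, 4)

;; maze.sense(dir=north) == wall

;; stack.pop() == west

;; maze.move(dir=east) == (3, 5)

;; maze.sense(dir=north) == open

;; stack.push(x=north) == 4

;; maze.move(dir=north) == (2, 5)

;; maze.sense(dir=east) == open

;; stack.push(x=east) == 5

;; maze.move(dir=east) == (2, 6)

;; maze.sense(dir=east) == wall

;; maze.sense(dir=north) == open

;; stack.push(x=north) == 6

;; maze.move(dir=north) == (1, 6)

;; maze.sense(dir=west) == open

;; stack.push(x=west) == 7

;; maze.move(dir=west) == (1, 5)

;; maze.sense(dir=west) == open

;; stack.push(x=west) == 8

;; maze.move(dir=west) == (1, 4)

;; maze.sense(dir=west) == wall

;; maze.sense(dir=north) == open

;; stack.push(x=north) == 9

;; maze.move(dir=north) == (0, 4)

;; maze.sense(dir=west) == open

;; stack.push(x=west) == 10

;; maze.move(dir=west) == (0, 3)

;; maze.sense(dir=west) == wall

;; stack.pop() == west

;; maze.move(dir=east) == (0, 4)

;; maze.sense(dir=east) == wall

;; stack.pop() == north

;; maze.move(dir=south) == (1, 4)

;; stack.pop() == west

;; maze.move(dir=east) == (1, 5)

;; stack.pop() == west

;; maze.move(dir=east) == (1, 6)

;; maze.sense(dir=east) == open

;; stack.push(x=east) == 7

;; maze.move(dir=east) == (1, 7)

;; maze.sense(dir=east) == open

;; stack.push(x=east) == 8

;; maze.move(dir=east) == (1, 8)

;; maze.sense(dir=north) == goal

;; maze.move(dir=north) == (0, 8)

Answer: (0, 8)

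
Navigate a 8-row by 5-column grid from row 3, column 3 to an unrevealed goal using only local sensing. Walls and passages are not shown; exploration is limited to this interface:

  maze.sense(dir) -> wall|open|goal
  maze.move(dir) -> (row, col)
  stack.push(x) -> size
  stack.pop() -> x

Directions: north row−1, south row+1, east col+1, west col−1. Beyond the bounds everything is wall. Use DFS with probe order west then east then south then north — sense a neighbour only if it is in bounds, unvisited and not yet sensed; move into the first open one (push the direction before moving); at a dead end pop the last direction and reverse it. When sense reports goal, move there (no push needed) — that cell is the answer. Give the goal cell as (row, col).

CALL sense[dir→west]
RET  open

CALL push[x→west]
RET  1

CALL move[dir→west]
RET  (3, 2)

CALL sense[dir→west]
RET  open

CALL push[x→west]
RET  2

CALL move[dir→west]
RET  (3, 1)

CALL sense[dir→west]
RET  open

CALL push[x→west]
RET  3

CALL move[dir→west]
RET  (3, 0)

CALL sense[dir→south]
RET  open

CALL push[x→south]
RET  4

CALL move[dir→south]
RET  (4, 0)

CALL sense[dir→east]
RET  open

CALL push[x→east]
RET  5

CALL move[dir→east]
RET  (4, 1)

CALL sense[dir→east]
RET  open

CALL push[x→east]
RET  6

CALL move[dir→east]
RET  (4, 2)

CALL sense[dir→east]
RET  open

CALL push[x→east]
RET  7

CALL move[dir→east]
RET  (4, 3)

CALL sense[dir→east]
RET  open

CALL push[x→east]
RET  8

CALL move[dir→east]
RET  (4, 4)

CALL sense[dir→south]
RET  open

CALL push[x→south]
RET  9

CALL move[dir→south]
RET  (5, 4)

CALL sense[dir→west]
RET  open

CALL push[x→west]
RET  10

CALL move[dir→west]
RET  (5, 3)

CALL sense[dir→west]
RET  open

CALL push[x→west]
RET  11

CALL move[dir→west]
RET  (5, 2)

CALL sense[dir→west]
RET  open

CALL push[x→west]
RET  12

CALL move[dir→west]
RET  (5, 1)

CALL sense[dir→west]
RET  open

CALL push[x→west]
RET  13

CALL move[dir→west]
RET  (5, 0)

CALL sense[dir→south]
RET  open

CALL push[x→south]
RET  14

CALL move[dir→south]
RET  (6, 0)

CALL sense[dir→east]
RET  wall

CALL sense[dir→south]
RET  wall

CALL pop[]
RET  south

CALL move[dir→north]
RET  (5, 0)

CALL pop[]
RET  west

CALL move[dir→east]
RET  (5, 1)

CALL pop[]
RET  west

CALL move[dir→east]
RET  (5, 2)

CALL sense[dir→south]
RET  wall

CALL pop[]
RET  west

CALL move[dir→east]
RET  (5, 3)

CALL sense[dir→south]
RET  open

CALL push[x→south]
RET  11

CALL move[dir→south]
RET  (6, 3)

CALL sense[dir→east]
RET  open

CALL push[x→east]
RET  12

CALL move[dir→east]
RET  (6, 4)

CALL sense[dir→south]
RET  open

CALL push[x→south]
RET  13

CALL move[dir→south]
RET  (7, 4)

CALL sense[dir→west]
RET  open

CALL push[x→west]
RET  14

CALL move[dir→west]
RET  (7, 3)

CALL sense[dir→west]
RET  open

CALL push[x→west]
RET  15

CALL move[dir→west]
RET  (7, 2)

CALL sense[dir→west]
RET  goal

CALL move[dir→west]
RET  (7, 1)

Answer: (7, 1)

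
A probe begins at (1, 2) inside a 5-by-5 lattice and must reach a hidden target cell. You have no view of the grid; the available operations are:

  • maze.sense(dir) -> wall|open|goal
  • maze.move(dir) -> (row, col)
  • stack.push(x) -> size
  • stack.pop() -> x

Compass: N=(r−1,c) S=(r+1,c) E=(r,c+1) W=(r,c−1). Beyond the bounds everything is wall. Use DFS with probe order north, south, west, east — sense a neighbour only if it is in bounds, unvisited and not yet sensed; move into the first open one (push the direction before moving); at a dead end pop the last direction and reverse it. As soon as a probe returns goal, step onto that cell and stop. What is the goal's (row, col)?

# 1. maze.sense(dir: north) ~> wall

# 2. maze.sense(dir: south) ~> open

# 3. stack.push(x: south) ~> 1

# 4. maze.move(dir: south) ~> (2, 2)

# 5. maze.sense(dir: south) ~> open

# 6. stack.push(x: south) ~> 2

# 7. maze.move(dir: south) ~> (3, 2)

# 8. maze.sense(dir: south) ~> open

# 9. stack.push(x: south) ~> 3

# 10. maze.move(dir: south) ~> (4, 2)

# 11. maze.sense(dir: west) ~> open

# 12. stack.push(x: west) ~> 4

# 13. maze.move(dir: west) ~> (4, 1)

# 14. maze.sense(dir: north) ~> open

# 15. stack.push(x: north) ~> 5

# 16. maze.move(dir: north) ~> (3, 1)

# 17. maze.sense(dir: north) ~> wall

# 18. maze.sense(dir: west) ~> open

# 19. stack.push(x: west) ~> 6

# 20. maze.move(dir: west) ~> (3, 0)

# 21. maze.sense(dir: north) ~> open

# 22. stack.push(x: north) ~> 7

# 23. maze.move(dir: north) ~> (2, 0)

# 24. maze.sense(dir: north) ~> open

# 25. stack.push(x: north) ~> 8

# 26. maze.move(dir: north) ~> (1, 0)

# 27. maze.sense(dir: north) ~> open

# 28. stack.push(x: north) ~> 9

# 29. maze.move(dir: north) ~> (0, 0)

# 30. maze.sense(dir: east) ~> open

# 31. stack.push(x: east) ~> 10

# 32. maze.move(dir: east) ~> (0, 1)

# 33. maze.sense(dir: south) ~> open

# 34. stack.push(x: south) ~> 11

# 35. maze.move(dir: south) ~> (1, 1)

# 36. stack.pop() ~> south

# 37. maze.move(dir: north) ~> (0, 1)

# 38. stack.pop() ~> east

# 39. maze.move(dir: west) ~> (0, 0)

# 40. stack.pop() ~> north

# 41. maze.move(dir: south) ~> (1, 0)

# 42. stack.pop() ~> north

# 43. maze.move(dir: south) ~> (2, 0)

# 44. stack.pop() ~> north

# 45. maze.move(dir: south) ~> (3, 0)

# 46. maze.sense(dir: south) ~> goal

# 47. maze.move(dir: south) ~> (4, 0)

Answer: (4, 0)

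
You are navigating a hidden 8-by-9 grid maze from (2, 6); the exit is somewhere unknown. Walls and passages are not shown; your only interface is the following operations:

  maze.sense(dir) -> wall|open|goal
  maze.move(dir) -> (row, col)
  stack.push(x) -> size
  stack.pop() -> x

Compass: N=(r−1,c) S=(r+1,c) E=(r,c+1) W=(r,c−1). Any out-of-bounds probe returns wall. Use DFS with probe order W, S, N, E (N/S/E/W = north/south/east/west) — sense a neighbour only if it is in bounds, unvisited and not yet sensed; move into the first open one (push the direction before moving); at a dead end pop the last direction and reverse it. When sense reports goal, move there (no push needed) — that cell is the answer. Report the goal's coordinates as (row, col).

Act: maze.sense[dir: west]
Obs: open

Act: stack.push[x: west]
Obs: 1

Act: maze.move[dir: west]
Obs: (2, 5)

Act: maze.sense[dir: west]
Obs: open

Act: stack.push[x: west]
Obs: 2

Act: maze.move[dir: west]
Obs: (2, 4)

Act: maze.sense[dir: west]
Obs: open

Act: stack.push[x: west]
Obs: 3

Act: maze.move[dir: west]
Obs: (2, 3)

Act: maze.sense[dir: west]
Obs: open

Act: stack.push[x: west]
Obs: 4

Act: maze.move[dir: west]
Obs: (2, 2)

Act: maze.sense[dir: west]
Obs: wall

Act: maze.sense[dir: south]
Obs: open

Act: stack.push[x: south]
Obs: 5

Act: maze.move[dir: south]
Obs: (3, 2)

Act: maze.sense[dir: west]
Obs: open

Act: stack.push[x: west]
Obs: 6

Act: maze.move[dir: west]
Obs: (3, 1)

Act: maze.sense[dir: west]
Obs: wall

Act: maze.sense[dir: south]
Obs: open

Act: stack.push[x: south]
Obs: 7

Act: maze.move[dir: south]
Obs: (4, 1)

Act: maze.sense[dir: west]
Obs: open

Act: stack.push[x: west]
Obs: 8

Act: maze.move[dir: west]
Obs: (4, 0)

Act: maze.sense[dir: south]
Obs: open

Act: stack.push[x: south]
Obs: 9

Act: maze.move[dir: south]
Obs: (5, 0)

Act: maze.sense[dir: south]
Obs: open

Act: stack.push[x: south]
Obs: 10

Act: maze.move[dir: south]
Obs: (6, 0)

Act: maze.sense[dir: south]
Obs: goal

Act: maze.move[dir: south]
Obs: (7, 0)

Answer: (7, 0)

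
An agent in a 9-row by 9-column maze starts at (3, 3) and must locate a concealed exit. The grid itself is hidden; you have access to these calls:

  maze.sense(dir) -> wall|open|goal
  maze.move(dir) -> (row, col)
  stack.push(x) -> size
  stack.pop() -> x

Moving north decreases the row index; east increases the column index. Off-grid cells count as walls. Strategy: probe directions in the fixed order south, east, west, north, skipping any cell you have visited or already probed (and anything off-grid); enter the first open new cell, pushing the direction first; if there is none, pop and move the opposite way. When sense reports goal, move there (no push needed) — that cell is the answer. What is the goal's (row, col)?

>>> maze.sense dir=south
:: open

>>> stack.push x=south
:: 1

>>> maze.move dir=south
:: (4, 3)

>>> maze.sense dir=south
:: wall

>>> maze.sense dir=east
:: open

>>> stack.push x=east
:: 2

>>> maze.move dir=east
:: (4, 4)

>>> maze.sense dir=south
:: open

>>> stack.push x=south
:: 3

>>> maze.move dir=south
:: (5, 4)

>>> maze.sense dir=south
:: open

>>> stack.push x=south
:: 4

>>> maze.move dir=south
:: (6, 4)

>>> maze.sense dir=south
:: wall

>>> maze.sense dir=east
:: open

>>> stack.push x=east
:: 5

>>> maze.move dir=east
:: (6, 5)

>>> maze.sense dir=south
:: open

>>> stack.push x=south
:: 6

>>> maze.move dir=south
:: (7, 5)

>>> maze.sense dir=south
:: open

>>> stack.push x=south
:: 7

>>> maze.move dir=south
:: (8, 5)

>>> maze.sense dir=east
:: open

>>> stack.push x=east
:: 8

>>> maze.move dir=east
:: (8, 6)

>>> maze.sense dir=east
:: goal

>>> maze.move dir=east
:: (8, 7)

Answer: (8, 7)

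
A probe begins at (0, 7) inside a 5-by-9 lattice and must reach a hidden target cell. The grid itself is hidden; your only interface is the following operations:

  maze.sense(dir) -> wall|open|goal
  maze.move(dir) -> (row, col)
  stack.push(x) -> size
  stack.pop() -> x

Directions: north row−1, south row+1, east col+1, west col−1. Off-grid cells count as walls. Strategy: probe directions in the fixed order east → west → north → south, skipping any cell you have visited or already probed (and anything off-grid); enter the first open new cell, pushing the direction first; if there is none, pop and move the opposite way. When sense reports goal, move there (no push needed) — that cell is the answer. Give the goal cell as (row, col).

>>> sense dir→east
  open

>>> push x→east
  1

>>> move dir→east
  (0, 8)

>>> sense dir→south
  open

>>> push x→south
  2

>>> move dir→south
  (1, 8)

>>> sense dir→west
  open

>>> push x→west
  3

>>> move dir→west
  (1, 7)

>>> sense dir→west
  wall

>>> sense dir→south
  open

>>> push x→south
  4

>>> move dir→south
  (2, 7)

>>> sense dir→east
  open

>>> push x→east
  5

>>> move dir→east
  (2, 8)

>>> sense dir→south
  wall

>>> pop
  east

>>> move dir→west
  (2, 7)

>>> sense dir→west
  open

>>> push x→west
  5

>>> move dir→west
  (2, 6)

>>> sense dir→west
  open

>>> push x→west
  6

>>> move dir→west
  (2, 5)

>>> sense dir→west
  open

>>> push x→west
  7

>>> move dir→west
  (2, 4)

>>> sense dir→west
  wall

>>> sense dir→north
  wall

>>> sense dir→south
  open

>>> push x→south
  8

>>> move dir→south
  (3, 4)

>>> sense dir→east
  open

>>> push x→east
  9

>>> move dir→east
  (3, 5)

>>> sense dir→east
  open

>>> push x→east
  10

>>> move dir→east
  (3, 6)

>>> sense dir→east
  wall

>>> sense dir→south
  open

>>> push x→south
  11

>>> move dir→south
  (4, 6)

>>> sense dir→east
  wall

>>> sense dir→west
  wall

>>> pop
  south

>>> move dir→north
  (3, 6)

>>> pop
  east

>>> move dir→west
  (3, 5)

>>> pop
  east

>>> move dir→west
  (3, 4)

>>> sense dir→west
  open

>>> push x→west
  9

>>> move dir→west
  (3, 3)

>>> sense dir→west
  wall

>>> sense dir→south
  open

>>> push x→south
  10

>>> move dir→south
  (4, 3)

>>> sense dir→east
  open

>>> push x→east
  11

>>> move dir→east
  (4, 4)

>>> pop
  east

>>> move dir→west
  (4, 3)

>>> sense dir→west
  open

>>> push x→west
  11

>>> move dir→west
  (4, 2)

>>> sense dir→west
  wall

>>> pop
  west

>>> move dir→east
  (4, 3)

>>> pop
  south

>>> move dir→north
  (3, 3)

>>> pop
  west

>>> move dir→east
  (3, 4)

>>> pop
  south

>>> move dir→north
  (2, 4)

>>> pop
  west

>>> move dir→east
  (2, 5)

>>> sense dir→north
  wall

>>> pop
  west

>>> move dir→east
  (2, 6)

>>> pop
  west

>>> move dir→east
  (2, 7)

>>> pop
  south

>>> move dir→north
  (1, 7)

>>> pop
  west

>>> move dir→east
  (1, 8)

>>> pop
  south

>>> move dir→north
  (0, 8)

>>> pop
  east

>>> move dir→west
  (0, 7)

>>> sense dir→west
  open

>>> push x→west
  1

>>> move dir→west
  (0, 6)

>>> sense dir→west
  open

>>> push x→west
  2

>>> move dir→west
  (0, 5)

>>> sense dir→west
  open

>>> push x→west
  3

>>> move dir→west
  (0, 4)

>>> sense dir→west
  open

>>> push x→west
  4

>>> move dir→west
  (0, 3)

>>> sense dir→west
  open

>>> push x→west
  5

>>> move dir→west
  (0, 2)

>>> sense dir→west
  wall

>>> sense dir→south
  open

>>> push x→south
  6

>>> move dir→south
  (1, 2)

>>> sense dir→east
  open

>>> push x→east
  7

>>> move dir→east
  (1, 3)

>>> pop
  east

>>> move dir→west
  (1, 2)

>>> sense dir→west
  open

>>> push x→west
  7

>>> move dir→west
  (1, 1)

>>> sense dir→west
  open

>>> push x→west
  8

>>> move dir→west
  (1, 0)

>>> sense dir→north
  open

>>> push x→north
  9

>>> move dir→north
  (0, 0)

>>> pop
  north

>>> move dir→south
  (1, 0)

>>> sense dir→south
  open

>>> push x→south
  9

>>> move dir→south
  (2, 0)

>>> sense dir→east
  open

>>> push x→east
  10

>>> move dir→east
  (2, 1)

>>> sense dir→east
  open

>>> push x→east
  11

>>> move dir→east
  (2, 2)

>>> pop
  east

>>> move dir→west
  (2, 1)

>>> sense dir→south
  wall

>>> pop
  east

>>> move dir→west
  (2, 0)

>>> sense dir→south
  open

>>> push x→south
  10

>>> move dir→south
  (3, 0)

>>> sense dir→south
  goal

>>> move dir→south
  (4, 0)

Answer: (4, 0)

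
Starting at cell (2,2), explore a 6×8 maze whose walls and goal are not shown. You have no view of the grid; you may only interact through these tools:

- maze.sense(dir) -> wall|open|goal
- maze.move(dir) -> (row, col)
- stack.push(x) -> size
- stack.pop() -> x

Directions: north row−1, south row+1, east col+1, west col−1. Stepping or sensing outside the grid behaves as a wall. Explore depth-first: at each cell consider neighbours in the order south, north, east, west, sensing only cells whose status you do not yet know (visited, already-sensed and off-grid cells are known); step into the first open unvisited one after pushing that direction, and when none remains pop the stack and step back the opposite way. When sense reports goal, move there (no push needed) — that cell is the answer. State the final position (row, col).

→ maze.sense(dir='south')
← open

→ stack.push(x='south')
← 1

→ maze.move(dir='south')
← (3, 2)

→ maze.sense(dir='south')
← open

→ stack.push(x='south')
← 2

→ maze.move(dir='south')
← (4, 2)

→ maze.sense(dir='south')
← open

→ stack.push(x='south')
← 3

→ maze.move(dir='south')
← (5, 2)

→ maze.sense(dir='east')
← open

→ stack.push(x='east')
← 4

→ maze.move(dir='east')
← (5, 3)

→ maze.sense(dir='north')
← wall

→ maze.sense(dir='east')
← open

→ stack.push(x='east')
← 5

→ maze.move(dir='east')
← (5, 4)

→ maze.sense(dir='north')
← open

→ stack.push(x='north')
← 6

→ maze.move(dir='north')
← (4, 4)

→ maze.sense(dir='north')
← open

→ stack.push(x='north')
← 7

→ maze.move(dir='north')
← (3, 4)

→ maze.sense(dir='north')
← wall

→ maze.sense(dir='east')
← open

→ stack.push(x='east')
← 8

→ maze.move(dir='east')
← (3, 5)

→ maze.sense(dir='south')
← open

→ stack.push(x='south')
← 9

→ maze.move(dir='south')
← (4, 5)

→ maze.sense(dir='south')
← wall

→ maze.sense(dir='east')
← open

→ stack.push(x='east')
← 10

→ maze.move(dir='east')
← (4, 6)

→ maze.sense(dir='south')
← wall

→ maze.sense(dir='north')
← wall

→ maze.sense(dir='east')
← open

→ stack.push(x='east')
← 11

→ maze.move(dir='east')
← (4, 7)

→ maze.sense(dir='south')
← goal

→ maze.move(dir='south')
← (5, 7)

Answer: (5, 7)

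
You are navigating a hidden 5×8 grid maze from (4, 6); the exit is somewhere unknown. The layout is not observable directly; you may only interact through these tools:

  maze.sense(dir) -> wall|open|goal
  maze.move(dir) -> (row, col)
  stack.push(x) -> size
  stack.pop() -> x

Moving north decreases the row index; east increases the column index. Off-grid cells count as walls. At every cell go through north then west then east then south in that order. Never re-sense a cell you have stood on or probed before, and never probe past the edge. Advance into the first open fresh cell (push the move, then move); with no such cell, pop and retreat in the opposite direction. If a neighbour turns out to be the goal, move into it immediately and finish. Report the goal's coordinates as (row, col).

# maze.sense(north) : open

# stack.push(north) : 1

# maze.move(north) : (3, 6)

# maze.sense(north) : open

# stack.push(north) : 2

# maze.move(north) : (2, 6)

# maze.sense(north) : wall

# maze.sense(west) : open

# stack.push(west) : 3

# maze.move(west) : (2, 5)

# maze.sense(north) : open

# stack.push(north) : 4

# maze.move(north) : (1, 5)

# maze.sense(north) : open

# stack.push(north) : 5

# maze.move(north) : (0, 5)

# maze.sense(west) : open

# stack.push(west) : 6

# maze.move(west) : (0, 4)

# maze.sense(west) : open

# stack.push(west) : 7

# maze.move(west) : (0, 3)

# maze.sense(west) : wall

# maze.sense(south) : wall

# stack.pop() : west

# maze.move(east) : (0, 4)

# maze.sense(south) : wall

# stack.pop() : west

# maze.move(east) : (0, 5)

# maze.sense(east) : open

# stack.push(east) : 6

# maze.move(east) : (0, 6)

# maze.sense(east) : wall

# stack.pop() : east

# maze.move(west) : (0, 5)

# stack.pop() : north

# maze.move(south) : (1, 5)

# stack.pop() : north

# maze.move(south) : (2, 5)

# maze.sense(west) : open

# stack.push(west) : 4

# maze.move(west) : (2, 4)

# maze.sense(west) : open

# stack.push(west) : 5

# maze.move(west) : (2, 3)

# maze.sense(west) : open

# stack.push(west) : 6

# maze.move(west) : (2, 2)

# maze.sense(north) : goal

# maze.move(north) : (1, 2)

Answer: (1, 2)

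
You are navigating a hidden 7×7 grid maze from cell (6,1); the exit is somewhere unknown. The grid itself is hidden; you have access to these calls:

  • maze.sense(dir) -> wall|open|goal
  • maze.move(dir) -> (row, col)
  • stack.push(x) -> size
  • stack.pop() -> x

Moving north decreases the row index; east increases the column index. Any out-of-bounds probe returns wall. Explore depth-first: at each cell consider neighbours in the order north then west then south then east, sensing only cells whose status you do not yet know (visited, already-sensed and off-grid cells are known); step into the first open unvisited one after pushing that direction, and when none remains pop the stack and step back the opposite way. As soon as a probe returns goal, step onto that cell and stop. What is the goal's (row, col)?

Do: maze.sense[dir→north]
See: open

Do: stack.push[x→north]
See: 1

Do: maze.move[dir→north]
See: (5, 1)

Do: maze.sense[dir→north]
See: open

Do: stack.push[x→north]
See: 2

Do: maze.move[dir→north]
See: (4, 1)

Do: maze.sense[dir→north]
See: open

Do: stack.push[x→north]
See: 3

Do: maze.move[dir→north]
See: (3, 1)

Do: maze.sense[dir→north]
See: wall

Do: maze.sense[dir→west]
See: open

Do: stack.push[x→west]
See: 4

Do: maze.move[dir→west]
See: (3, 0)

Do: maze.sense[dir→north]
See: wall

Do: maze.sense[dir→south]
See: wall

Do: stack.pop[]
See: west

Do: maze.move[dir→east]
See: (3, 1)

Do: maze.sense[dir→east]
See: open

Do: stack.push[x→east]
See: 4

Do: maze.move[dir→east]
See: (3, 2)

Do: maze.sense[dir→north]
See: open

Do: stack.push[x→north]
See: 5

Do: maze.move[dir→north]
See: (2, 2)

Do: maze.sense[dir→north]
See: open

Do: stack.push[x→north]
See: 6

Do: maze.move[dir→north]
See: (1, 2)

Do: maze.sense[dir→north]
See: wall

Do: maze.sense[dir→west]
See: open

Do: stack.push[x→west]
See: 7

Do: maze.move[dir→west]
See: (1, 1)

Do: maze.sense[dir→north]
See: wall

Do: maze.sense[dir→west]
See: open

Do: stack.push[x→west]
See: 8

Do: maze.move[dir→west]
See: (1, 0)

Do: maze.sense[dir→north]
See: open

Do: stack.push[x→north]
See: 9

Do: maze.move[dir→north]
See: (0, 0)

Do: stack.pop[]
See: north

Do: maze.move[dir→south]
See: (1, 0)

Do: stack.pop[]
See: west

Do: maze.move[dir→east]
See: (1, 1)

Do: stack.pop[]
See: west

Do: maze.move[dir→east]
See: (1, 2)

Do: maze.sense[dir→east]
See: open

Do: stack.push[x→east]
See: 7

Do: maze.move[dir→east]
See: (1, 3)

Do: maze.sense[dir→north]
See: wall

Do: maze.sense[dir→south]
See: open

Do: stack.push[x→south]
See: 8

Do: maze.move[dir→south]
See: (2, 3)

Do: maze.sense[dir→south]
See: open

Do: stack.push[x→south]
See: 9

Do: maze.move[dir→south]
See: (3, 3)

Do: maze.sense[dir→south]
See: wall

Do: maze.sense[dir→east]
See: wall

Do: stack.pop[]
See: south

Do: maze.move[dir→north]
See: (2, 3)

Do: maze.sense[dir→east]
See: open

Do: stack.push[x→east]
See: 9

Do: maze.move[dir→east]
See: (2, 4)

Do: maze.sense[dir→north]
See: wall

Do: maze.sense[dir→east]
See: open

Do: stack.push[x→east]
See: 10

Do: maze.move[dir→east]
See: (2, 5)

Do: maze.sense[dir→north]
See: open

Do: stack.push[x→north]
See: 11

Do: maze.move[dir→north]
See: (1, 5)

Do: maze.sense[dir→north]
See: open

Do: stack.push[x→north]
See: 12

Do: maze.move[dir→north]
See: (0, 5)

Do: maze.sense[dir→west]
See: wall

Do: maze.sense[dir→east]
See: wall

Do: stack.pop[]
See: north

Do: maze.move[dir→south]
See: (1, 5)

Do: maze.sense[dir→east]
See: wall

Do: stack.pop[]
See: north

Do: maze.move[dir→south]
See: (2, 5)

Do: maze.sense[dir→south]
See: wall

Do: maze.sense[dir→east]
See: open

Do: stack.push[x→east]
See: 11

Do: maze.move[dir→east]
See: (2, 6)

Do: maze.sense[dir→south]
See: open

Do: stack.push[x→south]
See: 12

Do: maze.move[dir→south]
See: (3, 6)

Do: maze.sense[dir→south]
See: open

Do: stack.push[x→south]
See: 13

Do: maze.move[dir→south]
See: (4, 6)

Do: maze.sense[dir→west]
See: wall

Do: maze.sense[dir→south]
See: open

Do: stack.push[x→south]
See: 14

Do: maze.move[dir→south]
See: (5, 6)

Do: maze.sense[dir→west]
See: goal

Do: maze.move[dir→west]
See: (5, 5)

Answer: (5, 5)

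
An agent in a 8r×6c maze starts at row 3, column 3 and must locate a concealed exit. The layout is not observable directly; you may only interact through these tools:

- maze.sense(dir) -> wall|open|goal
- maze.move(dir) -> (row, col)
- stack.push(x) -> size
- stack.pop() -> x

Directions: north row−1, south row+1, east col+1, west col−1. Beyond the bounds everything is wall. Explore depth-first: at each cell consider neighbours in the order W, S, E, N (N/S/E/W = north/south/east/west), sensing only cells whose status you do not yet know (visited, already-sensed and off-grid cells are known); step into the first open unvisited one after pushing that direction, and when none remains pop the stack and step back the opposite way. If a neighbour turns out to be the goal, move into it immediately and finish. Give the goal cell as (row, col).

-> sense(dir=west)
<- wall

-> sense(dir=south)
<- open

-> push(x=south)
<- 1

-> move(dir=south)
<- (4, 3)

-> sense(dir=west)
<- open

-> push(x=west)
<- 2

-> move(dir=west)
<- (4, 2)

-> sense(dir=west)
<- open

-> push(x=west)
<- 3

-> move(dir=west)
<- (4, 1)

-> sense(dir=west)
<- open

-> push(x=west)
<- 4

-> move(dir=west)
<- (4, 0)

-> sense(dir=south)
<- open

-> push(x=south)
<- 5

-> move(dir=south)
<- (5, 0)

-> sense(dir=south)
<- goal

-> move(dir=south)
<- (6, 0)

Answer: (6, 0)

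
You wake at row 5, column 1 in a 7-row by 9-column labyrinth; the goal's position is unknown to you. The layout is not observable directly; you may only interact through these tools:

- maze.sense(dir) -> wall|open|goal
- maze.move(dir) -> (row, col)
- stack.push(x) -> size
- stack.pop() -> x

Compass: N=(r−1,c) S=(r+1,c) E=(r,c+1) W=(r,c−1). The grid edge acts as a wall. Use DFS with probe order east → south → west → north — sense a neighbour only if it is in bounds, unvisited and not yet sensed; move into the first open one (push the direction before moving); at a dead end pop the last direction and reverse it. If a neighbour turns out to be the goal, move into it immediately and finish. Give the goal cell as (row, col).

==> sense(dir='east')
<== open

==> push(x='east')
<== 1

==> move(dir='east')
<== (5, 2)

==> sense(dir='east')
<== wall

==> sense(dir='south')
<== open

==> push(x='south')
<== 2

==> move(dir='south')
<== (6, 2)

==> sense(dir='east')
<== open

==> push(x='east')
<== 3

==> move(dir='east')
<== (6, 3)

==> sense(dir='east')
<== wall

==> pop()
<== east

==> move(dir='west')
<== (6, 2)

==> sense(dir='west')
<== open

==> push(x='west')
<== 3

==> move(dir='west')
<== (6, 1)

==> sense(dir='west')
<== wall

==> pop()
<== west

==> move(dir='east')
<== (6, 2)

==> pop()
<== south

==> move(dir='north')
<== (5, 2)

==> sense(dir='north')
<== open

==> push(x='north')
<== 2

==> move(dir='north')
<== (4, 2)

==> sense(dir='east')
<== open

==> push(x='east')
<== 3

==> move(dir='east')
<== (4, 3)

==> sense(dir='east')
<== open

==> push(x='east')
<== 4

==> move(dir='east')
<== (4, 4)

==> sense(dir='east')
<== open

==> push(x='east')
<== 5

==> move(dir='east')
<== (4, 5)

==> sense(dir='east')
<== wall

==> sense(dir='south')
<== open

==> push(x='south')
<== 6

==> move(dir='south')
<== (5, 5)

==> sense(dir='east')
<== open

==> push(x='east')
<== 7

==> move(dir='east')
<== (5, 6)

==> sense(dir='east')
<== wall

==> sense(dir='south')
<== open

==> push(x='south')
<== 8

==> move(dir='south')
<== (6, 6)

==> sense(dir='east')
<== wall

==> sense(dir='west')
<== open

==> push(x='west')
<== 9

==> move(dir='west')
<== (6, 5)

==> pop()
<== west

==> move(dir='east')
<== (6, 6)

==> pop()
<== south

==> move(dir='north')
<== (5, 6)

==> pop()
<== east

==> move(dir='west')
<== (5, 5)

==> sense(dir='west')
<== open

==> push(x='west')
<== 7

==> move(dir='west')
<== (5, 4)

==> pop()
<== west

==> move(dir='east')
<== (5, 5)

==> pop()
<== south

==> move(dir='north')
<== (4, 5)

==> sense(dir='north')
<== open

==> push(x='north')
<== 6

==> move(dir='north')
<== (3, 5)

==> sense(dir='east')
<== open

==> push(x='east')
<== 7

==> move(dir='east')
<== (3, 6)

==> sense(dir='east')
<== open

==> push(x='east')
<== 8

==> move(dir='east')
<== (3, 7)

==> sense(dir='east')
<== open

==> push(x='east')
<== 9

==> move(dir='east')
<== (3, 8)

==> sense(dir='south')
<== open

==> push(x='south')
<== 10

==> move(dir='south')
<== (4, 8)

==> sense(dir='south')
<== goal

==> move(dir='south')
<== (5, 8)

Answer: (5, 8)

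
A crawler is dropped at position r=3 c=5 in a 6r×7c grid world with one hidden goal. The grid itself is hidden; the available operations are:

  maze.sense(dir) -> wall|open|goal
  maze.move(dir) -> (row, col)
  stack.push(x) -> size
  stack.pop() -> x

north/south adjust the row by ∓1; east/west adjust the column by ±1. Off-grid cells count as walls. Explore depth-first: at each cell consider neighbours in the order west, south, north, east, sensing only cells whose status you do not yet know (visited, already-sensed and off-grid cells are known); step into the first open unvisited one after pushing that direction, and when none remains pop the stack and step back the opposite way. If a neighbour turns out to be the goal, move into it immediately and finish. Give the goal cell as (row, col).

Now I run maze.sense with dir=west, which returns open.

Calling stack.push with x=west, which returns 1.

Using maze.move with dir=west, — result: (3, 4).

Now I run maze.sense with dir=west, and see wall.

Using maze.sense with dir=south, and get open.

Then stack.push with x=south, and get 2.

Calling maze.move with dir=south, and get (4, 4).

I try maze.sense with dir=west, giving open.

I use stack.push with x=west, yielding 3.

Invoking maze.move with dir=west, and get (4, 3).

I try maze.sense with dir=west, giving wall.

Invoking maze.sense with dir=south, yielding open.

Calling stack.push with x=south, : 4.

Calling maze.move with dir=south, and see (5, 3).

I invoke maze.sense with dir=west, giving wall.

Calling maze.sense with dir=east, : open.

Next I call stack.push with x=east, and observe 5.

Invoking maze.move with dir=east, and get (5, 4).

Now I run maze.sense with dir=east, — result: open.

Then stack.push with x=east, yielding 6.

I try maze.move with dir=east, : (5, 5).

I try maze.sense with dir=north, which returns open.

I call stack.push with x=north, and get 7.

Next I call maze.move with dir=north, which returns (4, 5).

Invoking maze.sense with dir=east, : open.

Now I run stack.push with x=east, giving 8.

Now I run maze.move with dir=east, which returns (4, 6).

I call maze.sense with dir=south, and observe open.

I use stack.push with x=south, and see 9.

Using maze.move with dir=south, : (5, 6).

Calling stack.pop, yielding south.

Using maze.move with dir=north, yielding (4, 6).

I invoke maze.sense with dir=north, yielding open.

Next I call stack.push with x=north, — result: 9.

I use maze.move with dir=north, giving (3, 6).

I call maze.sense with dir=north, giving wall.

I use stack.pop(), which returns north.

Next I call maze.move with dir=south, and observe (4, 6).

Now I run stack.pop(), which returns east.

I invoke maze.move with dir=west, and observe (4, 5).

I try stack.pop, giving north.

I run maze.move with dir=south, giving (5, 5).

I invoke stack.pop, and see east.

I invoke maze.move with dir=west, : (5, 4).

Invoking stack.pop(), — result: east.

Using maze.move with dir=west, yielding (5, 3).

Now I run stack.pop(), and see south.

Using maze.move with dir=north, — result: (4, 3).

I use stack.pop(), which returns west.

Now I run maze.move with dir=east, which returns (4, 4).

Next I call stack.pop, and get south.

Now I run maze.move with dir=north, and get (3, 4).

Then maze.sense with dir=north, and see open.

I call stack.push with x=north, yielding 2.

I try maze.move with dir=north, which returns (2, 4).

Invoking maze.sense with dir=west, giving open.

Calling stack.push with x=west, and get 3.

Using maze.move with dir=west, → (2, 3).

I try maze.sense with dir=west, which returns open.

Invoking stack.push with x=west, giving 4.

Now I run maze.move with dir=west, — result: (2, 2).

Now I run maze.sense with dir=west, yielding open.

Calling stack.push with x=west, which returns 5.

Calling maze.move with dir=west, → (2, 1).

Then maze.sense with dir=west, — result: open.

Now I run stack.push with x=west, and see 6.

I invoke maze.move with dir=west, → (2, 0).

I run maze.sense with dir=south, and see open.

I call stack.push with x=south, and observe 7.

I run maze.move with dir=south, — result: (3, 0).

Invoking maze.sense with dir=south, and observe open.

I run stack.push with x=south, and get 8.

Now I run maze.move with dir=south, — result: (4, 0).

I invoke maze.sense with dir=south, — result: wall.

Now I run maze.sense with dir=east, and see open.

Calling stack.push with x=east, : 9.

Invoking maze.move with dir=east, and see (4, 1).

Invoking maze.sense with dir=south, yielding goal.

Now I run maze.move with dir=south, and see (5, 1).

Answer: (5, 1)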